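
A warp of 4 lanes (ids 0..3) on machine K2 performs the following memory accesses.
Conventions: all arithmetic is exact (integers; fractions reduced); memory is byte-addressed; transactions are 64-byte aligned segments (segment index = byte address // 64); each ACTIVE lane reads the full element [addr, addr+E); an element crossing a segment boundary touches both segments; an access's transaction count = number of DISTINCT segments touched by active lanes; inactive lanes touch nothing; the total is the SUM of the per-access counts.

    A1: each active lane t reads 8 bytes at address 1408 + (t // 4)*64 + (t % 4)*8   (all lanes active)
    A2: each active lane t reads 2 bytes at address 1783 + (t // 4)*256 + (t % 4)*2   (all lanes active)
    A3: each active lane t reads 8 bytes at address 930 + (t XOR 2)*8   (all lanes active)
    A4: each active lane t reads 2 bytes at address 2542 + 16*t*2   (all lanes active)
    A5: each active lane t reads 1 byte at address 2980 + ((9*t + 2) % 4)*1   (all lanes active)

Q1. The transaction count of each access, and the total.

A1: 1 transaction
A2: 1 transaction
A3: 2 transactions
A4: 3 transactions
A5: 1 transaction

Answer: 1,1,2,3,1; total 8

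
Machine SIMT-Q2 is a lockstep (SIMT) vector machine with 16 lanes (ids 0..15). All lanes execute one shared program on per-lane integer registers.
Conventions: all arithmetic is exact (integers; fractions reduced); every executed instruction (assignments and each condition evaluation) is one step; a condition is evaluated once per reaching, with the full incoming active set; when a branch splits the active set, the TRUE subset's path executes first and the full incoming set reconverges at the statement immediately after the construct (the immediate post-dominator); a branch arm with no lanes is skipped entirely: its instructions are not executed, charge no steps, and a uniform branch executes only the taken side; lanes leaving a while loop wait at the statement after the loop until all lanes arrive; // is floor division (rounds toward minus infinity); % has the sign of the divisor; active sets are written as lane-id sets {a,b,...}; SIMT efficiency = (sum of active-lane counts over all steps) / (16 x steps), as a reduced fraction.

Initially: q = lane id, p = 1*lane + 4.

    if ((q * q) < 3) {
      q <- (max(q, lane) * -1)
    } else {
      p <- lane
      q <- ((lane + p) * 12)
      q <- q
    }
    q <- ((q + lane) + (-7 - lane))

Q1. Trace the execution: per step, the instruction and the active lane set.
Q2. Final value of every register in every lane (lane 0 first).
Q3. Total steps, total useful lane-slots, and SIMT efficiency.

step 0: eval ((q * q) < 3)           {0,1,2,3,4,5,6,7,8,9,10,11,12,13,14,15}
step 1: q <- (max(q, lane) * -1)     {0,1}
step 2: p <- lane                    {2,3,4,5,6,7,8,9,10,11,12,13,14,15}
step 3: q <- ((lane + p) * 12)       {2,3,4,5,6,7,8,9,10,11,12,13,14,15}
step 4: q <- q                       {2,3,4,5,6,7,8,9,10,11,12,13,14,15}
step 5: q <- ((q + lane) + (-7 - lane)) {0,1,2,3,4,5,6,7,8,9,10,11,12,13,14,15}

Answer: 6 steps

q: -7,-8,41,65,89,113,137,161,185,209,233,257,281,305,329,353
p: 4,5,2,3,4,5,6,7,8,9,10,11,12,13,14,15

steps = 6; useful = 76; efficiency = 76/96 = 19/24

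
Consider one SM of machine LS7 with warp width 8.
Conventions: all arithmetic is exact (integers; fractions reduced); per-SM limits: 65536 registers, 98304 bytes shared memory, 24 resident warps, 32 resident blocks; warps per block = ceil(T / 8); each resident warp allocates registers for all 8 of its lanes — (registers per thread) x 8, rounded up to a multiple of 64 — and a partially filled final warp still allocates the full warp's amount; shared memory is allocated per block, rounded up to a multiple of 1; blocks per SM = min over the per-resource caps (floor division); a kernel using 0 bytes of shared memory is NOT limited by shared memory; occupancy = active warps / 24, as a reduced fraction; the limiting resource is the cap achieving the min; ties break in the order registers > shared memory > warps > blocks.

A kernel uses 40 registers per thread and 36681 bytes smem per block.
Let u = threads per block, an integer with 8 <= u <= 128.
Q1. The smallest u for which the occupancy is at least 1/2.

Answer: u = 41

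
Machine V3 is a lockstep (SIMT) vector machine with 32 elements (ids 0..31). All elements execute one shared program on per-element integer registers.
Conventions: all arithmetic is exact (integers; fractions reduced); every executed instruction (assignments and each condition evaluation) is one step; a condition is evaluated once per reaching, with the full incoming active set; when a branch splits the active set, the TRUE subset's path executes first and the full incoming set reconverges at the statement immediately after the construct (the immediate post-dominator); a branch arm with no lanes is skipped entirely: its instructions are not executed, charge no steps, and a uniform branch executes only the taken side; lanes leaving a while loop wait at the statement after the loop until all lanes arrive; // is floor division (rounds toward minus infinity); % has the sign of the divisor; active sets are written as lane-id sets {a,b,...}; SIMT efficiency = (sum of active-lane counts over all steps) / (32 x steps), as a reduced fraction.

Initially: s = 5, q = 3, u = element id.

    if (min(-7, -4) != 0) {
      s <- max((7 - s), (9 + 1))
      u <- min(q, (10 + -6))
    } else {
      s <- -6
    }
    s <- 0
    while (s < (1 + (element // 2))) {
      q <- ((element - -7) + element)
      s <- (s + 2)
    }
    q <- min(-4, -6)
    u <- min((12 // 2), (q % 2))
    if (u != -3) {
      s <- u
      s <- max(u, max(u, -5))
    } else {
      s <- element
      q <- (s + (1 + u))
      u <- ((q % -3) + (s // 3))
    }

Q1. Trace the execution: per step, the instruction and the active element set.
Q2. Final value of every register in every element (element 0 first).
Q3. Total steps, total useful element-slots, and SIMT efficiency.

step 0: eval (min(-7, -4) != 0)      {0,1,2,3,4,5,6,7,8,9,10,11,12,13,14,15,16,17,18,19,20,21,22,23,24,25,26,27,28,29,30,31}
step 1: s <- max((7 - s), (9 + 1))   {0,1,2,3,4,5,6,7,8,9,10,11,12,13,14,15,16,17,18,19,20,21,22,23,24,25,26,27,28,29,30,31}
step 2: u <- min(q, (10 + -6))       {0,1,2,3,4,5,6,7,8,9,10,11,12,13,14,15,16,17,18,19,20,21,22,23,24,25,26,27,28,29,30,31}
step 3: s <- 0                       {0,1,2,3,4,5,6,7,8,9,10,11,12,13,14,15,16,17,18,19,20,21,22,23,24,25,26,27,28,29,30,31}
step 4: eval (s < (1 + (element // 2))) {0,1,2,3,4,5,6,7,8,9,10,11,12,13,14,15,16,17,18,19,20,21,22,23,24,25,26,27,28,29,30,31}
step 5: q <- ((element - -7) + element) {0,1,2,3,4,5,6,7,8,9,10,11,12,13,14,15,16,17,18,19,20,21,22,23,24,25,26,27,28,29,30,31}
step 6: s <- (s + 2)                 {0,1,2,3,4,5,6,7,8,9,10,11,12,13,14,15,16,17,18,19,20,21,22,23,24,25,26,27,28,29,30,31}
step 7: eval (s < (1 + (element // 2))) {0,1,2,3,4,5,6,7,8,9,10,11,12,13,14,15,16,17,18,19,20,21,22,23,24,25,26,27,28,29,30,31}
step 8: q <- ((element - -7) + element) {4,5,6,7,8,9,10,11,12,13,14,15,16,17,18,19,20,21,22,23,24,25,26,27,28,29,30,31}
step 9: s <- (s + 2)                 {4,5,6,7,8,9,10,11,12,13,14,15,16,17,18,19,20,21,22,23,24,25,26,27,28,29,30,31}
step 10: eval (s < (1 + (element // 2))) {4,5,6,7,8,9,10,11,12,13,14,15,16,17,18,19,20,21,22,23,24,25,26,27,28,29,30,31}
step 11: q <- ((element - -7) + element) {8,9,10,11,12,13,14,15,16,17,18,19,20,21,22,23,24,25,26,27,28,29,30,31}
step 12: s <- (s + 2)                 {8,9,10,11,12,13,14,15,16,17,18,19,20,21,22,23,24,25,26,27,28,29,30,31}
step 13: eval (s < (1 + (element // 2))) {8,9,10,11,12,13,14,15,16,17,18,19,20,21,22,23,24,25,26,27,28,29,30,31}
step 14: q <- ((element - -7) + element) {12,13,14,15,16,17,18,19,20,21,22,23,24,25,26,27,28,29,30,31}
step 15: s <- (s + 2)                 {12,13,14,15,16,17,18,19,20,21,22,23,24,25,26,27,28,29,30,31}
step 16: eval (s < (1 + (element // 2))) {12,13,14,15,16,17,18,19,20,21,22,23,24,25,26,27,28,29,30,31}
step 17: q <- ((element - -7) + element) {16,17,18,19,20,21,22,23,24,25,26,27,28,29,30,31}
step 18: s <- (s + 2)                 {16,17,18,19,20,21,22,23,24,25,26,27,28,29,30,31}
step 19: eval (s < (1 + (element // 2))) {16,17,18,19,20,21,22,23,24,25,26,27,28,29,30,31}
step 20: q <- ((element - -7) + element) {20,21,22,23,24,25,26,27,28,29,30,31}
step 21: s <- (s + 2)                 {20,21,22,23,24,25,26,27,28,29,30,31}
step 22: eval (s < (1 + (element // 2))) {20,21,22,23,24,25,26,27,28,29,30,31}
step 23: q <- ((element - -7) + element) {24,25,26,27,28,29,30,31}
step 24: s <- (s + 2)                 {24,25,26,27,28,29,30,31}
step 25: eval (s < (1 + (element // 2))) {24,25,26,27,28,29,30,31}
step 26: q <- ((element - -7) + element) {28,29,30,31}
step 27: s <- (s + 2)                 {28,29,30,31}
step 28: eval (s < (1 + (element // 2))) {28,29,30,31}
step 29: q <- min(-4, -6)             {0,1,2,3,4,5,6,7,8,9,10,11,12,13,14,15,16,17,18,19,20,21,22,23,24,25,26,27,28,29,30,31}
step 30: u <- min((12 // 2), (q % 2)) {0,1,2,3,4,5,6,7,8,9,10,11,12,13,14,15,16,17,18,19,20,21,22,23,24,25,26,27,28,29,30,31}
step 31: eval (u != -3)               {0,1,2,3,4,5,6,7,8,9,10,11,12,13,14,15,16,17,18,19,20,21,22,23,24,25,26,27,28,29,30,31}
step 32: s <- u                       {0,1,2,3,4,5,6,7,8,9,10,11,12,13,14,15,16,17,18,19,20,21,22,23,24,25,26,27,28,29,30,31}
step 33: s <- max(u, max(u, -5))      {0,1,2,3,4,5,6,7,8,9,10,11,12,13,14,15,16,17,18,19,20,21,22,23,24,25,26,27,28,29,30,31}

Answer: 34 steps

s: 0,0,0,0,0,0,0,0,0,0,0,0,0,0,0,0,0,0,0,0,0,0,0,0,0,0,0,0,0,0,0,0
q: -6,-6,-6,-6,-6,-6,-6,-6,-6,-6,-6,-6,-6,-6,-6,-6,-6,-6,-6,-6,-6,-6,-6,-6,-6,-6,-6,-6,-6,-6,-6,-6
u: 0,0,0,0,0,0,0,0,0,0,0,0,0,0,0,0,0,0,0,0,0,0,0,0,0,0,0,0,0,0,0,0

steps = 34; useful = 752; efficiency = 752/1088 = 47/68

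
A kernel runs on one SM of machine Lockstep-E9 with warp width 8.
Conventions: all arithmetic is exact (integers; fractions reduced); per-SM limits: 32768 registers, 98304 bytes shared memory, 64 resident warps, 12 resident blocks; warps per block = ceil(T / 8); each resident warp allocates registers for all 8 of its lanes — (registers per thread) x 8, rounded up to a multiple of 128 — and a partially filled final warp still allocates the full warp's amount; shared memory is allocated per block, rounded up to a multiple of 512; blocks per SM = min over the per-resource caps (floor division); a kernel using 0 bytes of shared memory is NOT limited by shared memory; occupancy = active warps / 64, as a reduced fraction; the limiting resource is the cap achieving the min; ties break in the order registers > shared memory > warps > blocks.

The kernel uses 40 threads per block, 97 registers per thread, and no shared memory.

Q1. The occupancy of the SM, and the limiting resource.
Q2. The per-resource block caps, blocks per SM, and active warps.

Answer: occupancy 35/64, limited by registers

registers: 7 blocks
shared memory: no limit (kernel uses none)
warps: 12 blocks
blocks: 12 blocks

Answer: 7 blocks, 35 active warps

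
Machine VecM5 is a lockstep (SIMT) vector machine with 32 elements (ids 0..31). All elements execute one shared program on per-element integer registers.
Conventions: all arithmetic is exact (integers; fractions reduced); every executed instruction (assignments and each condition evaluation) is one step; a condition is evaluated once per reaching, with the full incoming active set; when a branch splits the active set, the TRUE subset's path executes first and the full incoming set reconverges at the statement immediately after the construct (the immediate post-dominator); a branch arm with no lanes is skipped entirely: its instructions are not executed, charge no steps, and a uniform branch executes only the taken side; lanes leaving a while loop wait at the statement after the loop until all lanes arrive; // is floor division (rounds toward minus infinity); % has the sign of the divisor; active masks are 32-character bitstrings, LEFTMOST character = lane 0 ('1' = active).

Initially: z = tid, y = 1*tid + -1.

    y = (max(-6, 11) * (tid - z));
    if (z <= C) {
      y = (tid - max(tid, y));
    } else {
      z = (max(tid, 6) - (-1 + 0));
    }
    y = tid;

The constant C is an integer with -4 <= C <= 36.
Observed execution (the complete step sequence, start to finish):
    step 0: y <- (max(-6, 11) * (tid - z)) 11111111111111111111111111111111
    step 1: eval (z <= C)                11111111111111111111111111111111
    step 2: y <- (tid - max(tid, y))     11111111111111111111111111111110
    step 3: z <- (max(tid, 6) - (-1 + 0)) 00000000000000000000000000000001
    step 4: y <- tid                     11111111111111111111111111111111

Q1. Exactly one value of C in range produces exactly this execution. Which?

Answer: C = 30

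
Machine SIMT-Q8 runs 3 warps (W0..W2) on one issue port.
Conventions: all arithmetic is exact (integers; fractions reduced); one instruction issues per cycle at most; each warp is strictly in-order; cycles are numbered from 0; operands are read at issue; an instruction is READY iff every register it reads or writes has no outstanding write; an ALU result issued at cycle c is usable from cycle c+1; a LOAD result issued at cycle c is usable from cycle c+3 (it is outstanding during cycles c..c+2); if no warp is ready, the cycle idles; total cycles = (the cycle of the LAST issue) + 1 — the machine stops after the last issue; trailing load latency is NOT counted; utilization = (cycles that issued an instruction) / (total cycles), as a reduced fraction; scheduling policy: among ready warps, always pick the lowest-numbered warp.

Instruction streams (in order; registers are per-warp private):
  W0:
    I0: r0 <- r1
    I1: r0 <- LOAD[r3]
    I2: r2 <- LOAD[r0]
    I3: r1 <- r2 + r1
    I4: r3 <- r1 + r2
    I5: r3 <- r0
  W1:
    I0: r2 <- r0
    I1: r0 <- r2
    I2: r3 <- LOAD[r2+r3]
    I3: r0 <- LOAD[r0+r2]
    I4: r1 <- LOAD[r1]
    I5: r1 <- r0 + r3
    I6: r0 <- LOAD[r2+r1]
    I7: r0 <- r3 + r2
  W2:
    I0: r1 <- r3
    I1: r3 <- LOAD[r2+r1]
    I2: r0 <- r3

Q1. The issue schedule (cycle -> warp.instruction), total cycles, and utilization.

cycle 0: W0.I0
cycle 1: W0.I1
cycle 2: W1.I0
cycle 3: W1.I1
cycle 4: W0.I2
cycle 5: W1.I2
cycle 6: W1.I3
cycle 7: W0.I3
cycle 8: W0.I4
cycle 9: W0.I5
cycle 10: W1.I4
cycle 11: W2.I0
cycle 12: W2.I1
cycle 13: W1.I5
cycle 14: W1.I6
cycle 15: W2.I2
cycle 16: idle
cycle 17: W1.I7

Answer: 18 cycles, utilization 17/18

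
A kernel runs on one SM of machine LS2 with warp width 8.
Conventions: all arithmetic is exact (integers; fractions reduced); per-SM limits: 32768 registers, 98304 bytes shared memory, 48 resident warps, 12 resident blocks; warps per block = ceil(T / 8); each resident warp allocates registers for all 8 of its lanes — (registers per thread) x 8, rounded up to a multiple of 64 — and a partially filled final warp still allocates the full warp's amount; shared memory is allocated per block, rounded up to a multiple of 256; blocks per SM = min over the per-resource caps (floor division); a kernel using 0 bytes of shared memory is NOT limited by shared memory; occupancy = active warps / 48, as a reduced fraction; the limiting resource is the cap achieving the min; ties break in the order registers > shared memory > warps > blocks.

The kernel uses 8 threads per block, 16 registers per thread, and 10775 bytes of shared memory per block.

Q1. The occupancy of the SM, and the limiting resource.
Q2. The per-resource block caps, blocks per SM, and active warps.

Answer: occupancy 1/6, limited by shared memory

registers: 256 blocks
shared memory: 8 blocks
warps: 48 blocks
blocks: 12 blocks

Answer: 8 blocks, 8 active warps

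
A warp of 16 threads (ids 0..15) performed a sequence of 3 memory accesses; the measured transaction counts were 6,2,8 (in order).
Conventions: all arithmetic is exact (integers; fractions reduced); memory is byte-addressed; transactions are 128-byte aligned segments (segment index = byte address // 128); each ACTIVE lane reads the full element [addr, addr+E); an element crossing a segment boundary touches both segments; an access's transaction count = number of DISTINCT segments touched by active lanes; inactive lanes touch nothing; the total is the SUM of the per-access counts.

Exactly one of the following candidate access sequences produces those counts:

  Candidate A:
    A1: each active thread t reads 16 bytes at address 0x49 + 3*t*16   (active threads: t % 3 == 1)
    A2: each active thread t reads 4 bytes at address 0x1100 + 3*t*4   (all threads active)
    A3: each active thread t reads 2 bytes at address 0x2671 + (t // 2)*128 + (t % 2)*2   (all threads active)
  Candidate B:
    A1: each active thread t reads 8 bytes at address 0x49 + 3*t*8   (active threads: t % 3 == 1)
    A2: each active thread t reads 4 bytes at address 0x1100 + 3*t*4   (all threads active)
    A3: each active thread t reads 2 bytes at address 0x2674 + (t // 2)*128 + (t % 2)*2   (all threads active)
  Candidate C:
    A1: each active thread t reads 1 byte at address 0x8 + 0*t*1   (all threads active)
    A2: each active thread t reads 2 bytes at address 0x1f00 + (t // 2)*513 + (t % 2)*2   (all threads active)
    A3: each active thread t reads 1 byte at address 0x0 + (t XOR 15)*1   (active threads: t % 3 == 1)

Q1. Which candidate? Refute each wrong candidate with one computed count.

B: A1 gives 4 transactions, not 6
C: A1 gives 1 transaction, not 6
A: all counts match (6,2,8)

Answer: A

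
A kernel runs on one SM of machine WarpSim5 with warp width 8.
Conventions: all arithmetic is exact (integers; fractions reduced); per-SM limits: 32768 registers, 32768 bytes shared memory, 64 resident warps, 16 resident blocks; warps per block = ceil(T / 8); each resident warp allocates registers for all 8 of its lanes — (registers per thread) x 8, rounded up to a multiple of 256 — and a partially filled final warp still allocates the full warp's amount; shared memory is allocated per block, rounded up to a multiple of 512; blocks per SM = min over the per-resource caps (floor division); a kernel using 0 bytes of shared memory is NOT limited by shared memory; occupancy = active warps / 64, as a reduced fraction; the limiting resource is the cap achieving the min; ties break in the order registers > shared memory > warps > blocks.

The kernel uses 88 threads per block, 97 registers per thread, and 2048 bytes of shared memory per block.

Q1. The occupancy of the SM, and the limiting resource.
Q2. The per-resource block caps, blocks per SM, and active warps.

Answer: occupancy 11/32, limited by registers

registers: 2 blocks
shared memory: 16 blocks
warps: 5 blocks
blocks: 16 blocks

Answer: 2 blocks, 22 active warps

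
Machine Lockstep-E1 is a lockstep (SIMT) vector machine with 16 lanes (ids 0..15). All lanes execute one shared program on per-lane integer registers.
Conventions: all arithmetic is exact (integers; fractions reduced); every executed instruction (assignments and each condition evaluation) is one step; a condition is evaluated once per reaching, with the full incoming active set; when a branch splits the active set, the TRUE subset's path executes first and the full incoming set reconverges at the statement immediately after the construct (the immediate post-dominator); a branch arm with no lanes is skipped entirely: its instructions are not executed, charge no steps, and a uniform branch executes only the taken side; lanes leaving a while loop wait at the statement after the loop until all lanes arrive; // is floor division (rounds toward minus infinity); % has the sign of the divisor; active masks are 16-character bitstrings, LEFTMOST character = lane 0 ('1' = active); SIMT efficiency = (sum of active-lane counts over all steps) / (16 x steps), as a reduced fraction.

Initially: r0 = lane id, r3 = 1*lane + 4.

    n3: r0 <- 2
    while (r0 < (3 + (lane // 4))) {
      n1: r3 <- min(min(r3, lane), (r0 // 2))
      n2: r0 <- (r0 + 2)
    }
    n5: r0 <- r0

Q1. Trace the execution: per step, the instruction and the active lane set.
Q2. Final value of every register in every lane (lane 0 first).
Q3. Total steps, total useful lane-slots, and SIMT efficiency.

step 0: r0 <- 2                      1111111111111111
step 1: eval (r0 < (3 + (lane // 4))) 1111111111111111
step 2: r3 <- min(min(r3, lane), (r0 // 2)) 1111111111111111
step 3: r0 <- (r0 + 2)               1111111111111111
step 4: eval (r0 < (3 + (lane // 4))) 1111111111111111
step 5: r3 <- min(min(r3, lane), (r0 // 2)) 0000000011111111
step 6: r0 <- (r0 + 2)               0000000011111111
step 7: eval (r0 < (3 + (lane // 4))) 0000000011111111
step 8: r0 <- r0                     1111111111111111

Answer: 9 steps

r0: 4,4,4,4,4,4,4,4,6,6,6,6,6,6,6,6
r3: 0,1,1,1,1,1,1,1,1,1,1,1,1,1,1,1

steps = 9; useful = 120; efficiency = 120/144 = 5/6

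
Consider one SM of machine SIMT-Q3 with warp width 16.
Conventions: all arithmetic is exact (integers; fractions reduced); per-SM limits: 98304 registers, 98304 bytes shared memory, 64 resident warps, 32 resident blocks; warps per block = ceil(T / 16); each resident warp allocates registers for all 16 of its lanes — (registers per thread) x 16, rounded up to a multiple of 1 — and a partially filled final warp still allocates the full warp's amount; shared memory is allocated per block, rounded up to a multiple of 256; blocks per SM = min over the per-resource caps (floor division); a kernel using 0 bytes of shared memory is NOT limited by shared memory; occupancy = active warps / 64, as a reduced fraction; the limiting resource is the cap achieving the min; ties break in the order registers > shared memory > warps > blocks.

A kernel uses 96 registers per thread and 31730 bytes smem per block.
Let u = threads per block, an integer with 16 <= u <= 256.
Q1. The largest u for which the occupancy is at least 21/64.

Answer: u = 256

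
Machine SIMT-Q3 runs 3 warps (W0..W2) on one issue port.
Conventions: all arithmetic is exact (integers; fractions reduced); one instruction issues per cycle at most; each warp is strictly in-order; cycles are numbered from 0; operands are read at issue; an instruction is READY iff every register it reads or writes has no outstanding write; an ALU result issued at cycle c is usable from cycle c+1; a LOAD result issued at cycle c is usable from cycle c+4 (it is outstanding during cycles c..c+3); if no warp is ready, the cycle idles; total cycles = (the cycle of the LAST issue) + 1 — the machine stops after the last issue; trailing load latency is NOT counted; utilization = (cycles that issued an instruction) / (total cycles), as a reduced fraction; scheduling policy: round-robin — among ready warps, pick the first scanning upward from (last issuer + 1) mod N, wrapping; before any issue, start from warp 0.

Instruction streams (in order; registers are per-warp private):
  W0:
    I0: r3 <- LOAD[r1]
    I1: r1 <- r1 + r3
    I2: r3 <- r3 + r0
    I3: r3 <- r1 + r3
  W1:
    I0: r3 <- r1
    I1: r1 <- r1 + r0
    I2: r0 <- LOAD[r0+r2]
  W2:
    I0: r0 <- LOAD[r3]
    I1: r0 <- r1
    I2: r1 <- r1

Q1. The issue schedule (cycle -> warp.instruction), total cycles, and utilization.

cycle 0: W0.I0
cycle 1: W1.I0
cycle 2: W2.I0
cycle 3: W1.I1
cycle 4: W0.I1
cycle 5: W1.I2
cycle 6: W2.I1
cycle 7: W0.I2
cycle 8: W2.I2
cycle 9: W0.I3

Answer: 10 cycles, utilization 1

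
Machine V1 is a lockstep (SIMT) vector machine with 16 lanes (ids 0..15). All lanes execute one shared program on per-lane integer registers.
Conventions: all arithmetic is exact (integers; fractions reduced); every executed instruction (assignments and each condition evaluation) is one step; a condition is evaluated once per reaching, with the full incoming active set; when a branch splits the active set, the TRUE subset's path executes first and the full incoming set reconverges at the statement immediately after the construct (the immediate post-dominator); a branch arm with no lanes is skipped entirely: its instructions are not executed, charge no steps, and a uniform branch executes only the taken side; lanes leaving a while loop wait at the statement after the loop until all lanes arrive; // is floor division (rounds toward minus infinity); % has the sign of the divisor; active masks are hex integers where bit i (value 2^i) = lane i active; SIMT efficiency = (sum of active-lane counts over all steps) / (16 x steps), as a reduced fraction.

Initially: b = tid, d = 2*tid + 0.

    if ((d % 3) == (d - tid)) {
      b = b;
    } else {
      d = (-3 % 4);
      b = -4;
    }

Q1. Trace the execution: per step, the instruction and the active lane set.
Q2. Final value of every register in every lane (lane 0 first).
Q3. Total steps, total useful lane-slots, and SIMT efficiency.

step 0: eval ((d % 3) == (d - tid))  0xffff
step 1: b <- b                       0x0001
step 2: d <- (-3 % 4)                0xfffe
step 3: b <- -4                      0xfffe

Answer: 4 steps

b: 0,-4,-4,-4,-4,-4,-4,-4,-4,-4,-4,-4,-4,-4,-4,-4
d: 0,1,1,1,1,1,1,1,1,1,1,1,1,1,1,1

steps = 4; useful = 47; efficiency = 47/64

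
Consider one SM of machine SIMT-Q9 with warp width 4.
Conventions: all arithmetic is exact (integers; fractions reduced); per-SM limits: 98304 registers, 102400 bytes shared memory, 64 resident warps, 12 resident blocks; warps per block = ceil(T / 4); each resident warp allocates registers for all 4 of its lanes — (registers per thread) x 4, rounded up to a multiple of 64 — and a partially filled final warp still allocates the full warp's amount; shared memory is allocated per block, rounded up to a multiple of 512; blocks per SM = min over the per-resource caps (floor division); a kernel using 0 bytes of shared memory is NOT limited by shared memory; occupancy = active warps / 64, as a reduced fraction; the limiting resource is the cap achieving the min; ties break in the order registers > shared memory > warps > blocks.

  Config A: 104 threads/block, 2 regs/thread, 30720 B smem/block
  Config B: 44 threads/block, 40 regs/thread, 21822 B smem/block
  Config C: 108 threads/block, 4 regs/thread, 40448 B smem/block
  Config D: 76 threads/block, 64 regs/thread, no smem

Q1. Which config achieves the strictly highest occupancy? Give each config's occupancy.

occupancies: A 13/16, B 11/16, C 27/32, D 57/64

Answer: D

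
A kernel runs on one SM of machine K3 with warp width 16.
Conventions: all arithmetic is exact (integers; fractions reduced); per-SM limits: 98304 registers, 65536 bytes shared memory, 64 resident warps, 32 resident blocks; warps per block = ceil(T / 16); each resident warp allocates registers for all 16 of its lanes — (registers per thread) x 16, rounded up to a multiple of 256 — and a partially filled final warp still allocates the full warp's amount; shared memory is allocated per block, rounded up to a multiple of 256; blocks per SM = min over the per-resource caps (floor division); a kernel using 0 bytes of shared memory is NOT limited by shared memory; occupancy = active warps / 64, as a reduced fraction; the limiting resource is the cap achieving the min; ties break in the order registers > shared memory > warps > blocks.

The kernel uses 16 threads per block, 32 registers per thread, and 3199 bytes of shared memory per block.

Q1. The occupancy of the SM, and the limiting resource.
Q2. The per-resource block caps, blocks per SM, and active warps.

Answer: occupancy 19/64, limited by shared memory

registers: 192 blocks
shared memory: 19 blocks
warps: 64 blocks
blocks: 32 blocks

Answer: 19 blocks, 19 active warps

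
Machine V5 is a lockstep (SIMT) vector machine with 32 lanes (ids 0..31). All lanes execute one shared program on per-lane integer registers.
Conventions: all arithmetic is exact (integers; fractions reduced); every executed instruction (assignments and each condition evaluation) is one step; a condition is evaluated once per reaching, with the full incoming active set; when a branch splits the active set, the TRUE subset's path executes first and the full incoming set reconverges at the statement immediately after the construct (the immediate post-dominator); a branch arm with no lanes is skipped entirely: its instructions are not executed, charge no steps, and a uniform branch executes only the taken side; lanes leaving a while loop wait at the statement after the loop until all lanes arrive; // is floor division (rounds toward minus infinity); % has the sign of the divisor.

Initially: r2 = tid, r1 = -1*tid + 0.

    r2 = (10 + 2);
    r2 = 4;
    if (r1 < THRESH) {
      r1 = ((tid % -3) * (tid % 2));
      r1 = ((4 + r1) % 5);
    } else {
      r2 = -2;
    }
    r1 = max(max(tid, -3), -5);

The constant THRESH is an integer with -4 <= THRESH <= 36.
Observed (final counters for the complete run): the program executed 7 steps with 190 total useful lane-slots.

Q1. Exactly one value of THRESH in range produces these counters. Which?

Answer: THRESH = -1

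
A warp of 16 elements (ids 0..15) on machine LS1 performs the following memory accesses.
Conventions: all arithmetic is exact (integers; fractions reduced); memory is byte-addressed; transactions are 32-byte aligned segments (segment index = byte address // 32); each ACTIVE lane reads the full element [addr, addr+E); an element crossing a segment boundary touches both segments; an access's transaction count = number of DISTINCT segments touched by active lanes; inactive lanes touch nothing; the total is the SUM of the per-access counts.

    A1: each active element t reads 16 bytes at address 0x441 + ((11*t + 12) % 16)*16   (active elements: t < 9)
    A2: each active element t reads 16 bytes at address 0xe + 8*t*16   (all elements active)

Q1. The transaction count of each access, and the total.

A1: 7 transactions
A2: 16 transactions

Answer: 7,16; total 23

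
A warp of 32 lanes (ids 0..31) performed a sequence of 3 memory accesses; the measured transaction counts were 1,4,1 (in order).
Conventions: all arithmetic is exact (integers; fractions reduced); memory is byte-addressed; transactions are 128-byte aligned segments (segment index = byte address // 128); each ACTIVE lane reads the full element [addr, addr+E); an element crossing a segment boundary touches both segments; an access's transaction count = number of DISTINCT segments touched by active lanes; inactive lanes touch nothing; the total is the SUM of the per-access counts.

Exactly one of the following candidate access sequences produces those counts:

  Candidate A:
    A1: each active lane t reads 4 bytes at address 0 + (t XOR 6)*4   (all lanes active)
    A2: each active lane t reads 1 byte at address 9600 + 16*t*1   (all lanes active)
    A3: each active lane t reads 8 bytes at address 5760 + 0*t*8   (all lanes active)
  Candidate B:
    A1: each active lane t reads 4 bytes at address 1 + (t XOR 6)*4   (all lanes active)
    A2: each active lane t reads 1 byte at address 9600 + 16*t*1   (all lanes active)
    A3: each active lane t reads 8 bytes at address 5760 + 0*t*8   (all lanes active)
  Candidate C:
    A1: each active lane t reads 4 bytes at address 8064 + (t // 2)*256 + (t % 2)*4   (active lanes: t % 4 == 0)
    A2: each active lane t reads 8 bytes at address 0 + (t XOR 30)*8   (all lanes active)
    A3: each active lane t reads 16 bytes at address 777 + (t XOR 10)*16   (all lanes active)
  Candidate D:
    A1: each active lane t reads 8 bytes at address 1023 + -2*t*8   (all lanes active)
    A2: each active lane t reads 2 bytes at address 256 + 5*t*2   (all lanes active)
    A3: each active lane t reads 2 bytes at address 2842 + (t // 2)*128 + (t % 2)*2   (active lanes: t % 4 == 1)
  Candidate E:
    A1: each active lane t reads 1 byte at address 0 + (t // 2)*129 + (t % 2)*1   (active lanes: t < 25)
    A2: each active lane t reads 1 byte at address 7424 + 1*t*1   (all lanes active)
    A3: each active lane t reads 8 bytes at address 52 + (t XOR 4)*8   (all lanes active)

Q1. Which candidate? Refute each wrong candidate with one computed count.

B: A1 gives 2 transactions, not 1
C: A1 gives 8 transactions, not 1
D: A1 gives 5 transactions, not 1
E: A1 gives 13 transactions, not 1
A: all counts match (1,4,1)

Answer: A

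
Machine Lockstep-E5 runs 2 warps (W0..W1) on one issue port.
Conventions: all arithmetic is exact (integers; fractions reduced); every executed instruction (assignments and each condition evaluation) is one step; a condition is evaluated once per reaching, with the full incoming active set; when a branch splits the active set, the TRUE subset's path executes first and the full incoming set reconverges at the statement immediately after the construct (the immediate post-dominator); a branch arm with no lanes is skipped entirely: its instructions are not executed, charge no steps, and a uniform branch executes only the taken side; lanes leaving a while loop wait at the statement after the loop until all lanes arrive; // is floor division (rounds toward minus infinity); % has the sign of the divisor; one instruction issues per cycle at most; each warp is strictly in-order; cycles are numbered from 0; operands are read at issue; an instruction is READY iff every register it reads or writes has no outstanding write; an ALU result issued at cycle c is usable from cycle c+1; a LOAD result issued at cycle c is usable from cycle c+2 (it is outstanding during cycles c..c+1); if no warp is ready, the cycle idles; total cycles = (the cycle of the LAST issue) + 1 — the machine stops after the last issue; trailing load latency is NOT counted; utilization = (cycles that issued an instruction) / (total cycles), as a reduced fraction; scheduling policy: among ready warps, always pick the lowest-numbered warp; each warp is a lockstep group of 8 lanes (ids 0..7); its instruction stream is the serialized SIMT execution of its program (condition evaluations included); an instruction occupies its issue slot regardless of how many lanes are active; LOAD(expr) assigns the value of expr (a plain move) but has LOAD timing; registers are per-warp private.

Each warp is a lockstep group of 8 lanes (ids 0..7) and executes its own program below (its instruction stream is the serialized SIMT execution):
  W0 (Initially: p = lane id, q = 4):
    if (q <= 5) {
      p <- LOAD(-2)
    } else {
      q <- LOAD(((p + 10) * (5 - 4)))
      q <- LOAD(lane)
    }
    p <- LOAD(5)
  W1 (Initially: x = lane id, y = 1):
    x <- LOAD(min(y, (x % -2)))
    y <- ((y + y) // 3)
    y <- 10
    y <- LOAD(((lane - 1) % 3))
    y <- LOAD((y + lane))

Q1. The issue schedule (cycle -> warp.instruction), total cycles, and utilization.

cycle 0: W0.I0
cycle 1: W0.I1
cycle 2: W1.I0
cycle 3: W0.I2
cycle 4: W1.I1
cycle 5: W1.I2
cycle 6: W1.I3
cycle 7: idle
cycle 8: W1.I4

Answer: 9 cycles, utilization 8/9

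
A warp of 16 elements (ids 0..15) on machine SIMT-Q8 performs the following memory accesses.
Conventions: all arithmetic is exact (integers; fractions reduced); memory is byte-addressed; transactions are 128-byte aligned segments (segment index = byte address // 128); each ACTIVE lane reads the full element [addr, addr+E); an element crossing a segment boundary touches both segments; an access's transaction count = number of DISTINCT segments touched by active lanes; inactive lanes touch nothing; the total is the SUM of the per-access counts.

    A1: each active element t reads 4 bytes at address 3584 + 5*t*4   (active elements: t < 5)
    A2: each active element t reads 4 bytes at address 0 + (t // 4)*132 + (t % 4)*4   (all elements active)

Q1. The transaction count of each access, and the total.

A1: 1 transaction
A2: 4 transactions

Answer: 1,4; total 5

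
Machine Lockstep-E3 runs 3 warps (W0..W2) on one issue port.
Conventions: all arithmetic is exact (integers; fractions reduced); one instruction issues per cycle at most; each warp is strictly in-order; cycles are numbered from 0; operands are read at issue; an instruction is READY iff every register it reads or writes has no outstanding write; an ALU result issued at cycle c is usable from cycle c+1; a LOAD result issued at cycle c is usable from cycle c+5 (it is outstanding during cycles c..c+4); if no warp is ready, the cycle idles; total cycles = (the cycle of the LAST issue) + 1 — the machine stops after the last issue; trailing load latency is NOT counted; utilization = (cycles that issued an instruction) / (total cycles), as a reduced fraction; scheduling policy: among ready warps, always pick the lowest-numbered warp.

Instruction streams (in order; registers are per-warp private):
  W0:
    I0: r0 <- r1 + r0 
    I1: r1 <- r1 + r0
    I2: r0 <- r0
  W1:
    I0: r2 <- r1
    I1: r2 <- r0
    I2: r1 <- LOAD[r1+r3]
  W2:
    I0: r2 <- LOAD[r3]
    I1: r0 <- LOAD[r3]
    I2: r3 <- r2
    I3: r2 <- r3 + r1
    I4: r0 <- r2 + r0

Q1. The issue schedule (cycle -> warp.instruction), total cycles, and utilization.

cycle 0: W0.I0
cycle 1: W0.I1
cycle 2: W0.I2
cycle 3: W1.I0
cycle 4: W1.I1
cycle 5: W1.I2
cycle 6: W2.I0
cycle 7: W2.I1
cycle 8: idle
cycle 9: idle
cycle 10: idle
cycle 11: W2.I2
cycle 12: W2.I3
cycle 13: W2.I4

Answer: 14 cycles, utilization 11/14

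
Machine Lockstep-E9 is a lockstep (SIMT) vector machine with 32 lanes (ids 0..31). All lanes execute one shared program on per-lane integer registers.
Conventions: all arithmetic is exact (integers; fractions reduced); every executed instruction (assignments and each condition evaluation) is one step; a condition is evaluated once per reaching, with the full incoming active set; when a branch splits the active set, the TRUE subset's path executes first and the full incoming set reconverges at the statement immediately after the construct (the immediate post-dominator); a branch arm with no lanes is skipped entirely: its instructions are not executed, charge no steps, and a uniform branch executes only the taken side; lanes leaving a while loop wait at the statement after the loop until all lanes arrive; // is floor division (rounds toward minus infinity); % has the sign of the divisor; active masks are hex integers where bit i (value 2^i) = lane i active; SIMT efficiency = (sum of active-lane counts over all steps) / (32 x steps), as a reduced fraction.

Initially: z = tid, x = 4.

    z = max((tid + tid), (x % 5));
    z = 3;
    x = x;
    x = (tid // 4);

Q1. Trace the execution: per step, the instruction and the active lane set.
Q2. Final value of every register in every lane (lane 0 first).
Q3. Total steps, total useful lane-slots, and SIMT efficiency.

step 0: z <- max((tid + tid), (x % 5)) 0xffffffff
step 1: z <- 3                       0xffffffff
step 2: x <- x                       0xffffffff
step 3: x <- (tid // 4)              0xffffffff

Answer: 4 steps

z: 3,3,3,3,3,3,3,3,3,3,3,3,3,3,3,3,3,3,3,3,3,3,3,3,3,3,3,3,3,3,3,3
x: 0,0,0,0,1,1,1,1,2,2,2,2,3,3,3,3,4,4,4,4,5,5,5,5,6,6,6,6,7,7,7,7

steps = 4; useful = 128; efficiency = 128/128 = 1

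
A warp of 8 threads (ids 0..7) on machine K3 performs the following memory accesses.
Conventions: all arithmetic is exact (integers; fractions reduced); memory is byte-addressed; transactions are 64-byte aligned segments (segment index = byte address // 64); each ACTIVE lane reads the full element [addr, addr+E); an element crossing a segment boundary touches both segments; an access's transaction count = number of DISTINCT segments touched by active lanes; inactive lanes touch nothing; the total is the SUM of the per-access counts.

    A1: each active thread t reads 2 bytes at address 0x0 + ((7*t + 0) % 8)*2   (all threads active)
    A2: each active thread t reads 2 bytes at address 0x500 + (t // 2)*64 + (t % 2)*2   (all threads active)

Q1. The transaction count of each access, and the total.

A1: 1 transaction
A2: 4 transactions

Answer: 1,4; total 5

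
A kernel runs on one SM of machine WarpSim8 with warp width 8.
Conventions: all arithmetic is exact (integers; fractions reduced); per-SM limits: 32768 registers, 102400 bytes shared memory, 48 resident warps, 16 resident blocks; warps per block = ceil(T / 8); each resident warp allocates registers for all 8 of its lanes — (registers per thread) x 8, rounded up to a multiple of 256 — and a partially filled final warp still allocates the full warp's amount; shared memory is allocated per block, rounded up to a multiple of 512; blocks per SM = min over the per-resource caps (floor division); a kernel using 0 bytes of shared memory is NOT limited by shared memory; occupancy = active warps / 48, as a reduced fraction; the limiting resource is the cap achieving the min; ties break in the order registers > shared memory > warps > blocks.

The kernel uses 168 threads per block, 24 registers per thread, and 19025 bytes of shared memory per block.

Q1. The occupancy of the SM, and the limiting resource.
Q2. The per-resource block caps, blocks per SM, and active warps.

Answer: occupancy 7/8, limited by warps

registers: 6 blocks
shared memory: 5 blocks
warps: 2 blocks
blocks: 16 blocks

Answer: 2 blocks, 42 active warps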